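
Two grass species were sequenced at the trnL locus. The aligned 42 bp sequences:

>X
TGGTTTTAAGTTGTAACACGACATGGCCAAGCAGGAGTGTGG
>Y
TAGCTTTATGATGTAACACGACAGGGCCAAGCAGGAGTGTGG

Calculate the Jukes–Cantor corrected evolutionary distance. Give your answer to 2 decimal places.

0.13

The sequences differ at 5 of 42 sites (2, 4, 9, 11, 24), so p = 5/42 ≈ 0.119048.
d = −(3/4) ln(1 − 4p/3) = −0.75 ln(1 − 0.158731) = −0.75 ln(0.841269)
  = −0.75 × (-0.172844) = 0.129633 substitutions/site.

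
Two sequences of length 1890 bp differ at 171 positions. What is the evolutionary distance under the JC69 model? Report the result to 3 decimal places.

0.096

p = 171/1890 ≈ 0.090476.
d = −(3/4) ln(1 − 4p/3) = −0.75 ln(1 − 0.120635) = −0.75 ln(0.879365)
  = −0.75 × (-0.128555) = 0.096416 substitutions/site.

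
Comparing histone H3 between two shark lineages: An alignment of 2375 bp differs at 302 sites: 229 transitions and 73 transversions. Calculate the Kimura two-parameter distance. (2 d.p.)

0.14

P = 229/2375 ≈ 0.096421 and Q = 73/2375 ≈ 0.030737.
Under the Kimura two-parameter model, d = −½ ln(1 − 2P − Q) − ¼ ln(1 − 2Q).
1 − 2P − Q = 0.776421, giving −½ ln(0.776421) = 0.126530.
1 − 2Q = 0.938526, giving −¼ ln(0.938526) = 0.015861.
d = 0.126530 + 0.015861 = 0.142391.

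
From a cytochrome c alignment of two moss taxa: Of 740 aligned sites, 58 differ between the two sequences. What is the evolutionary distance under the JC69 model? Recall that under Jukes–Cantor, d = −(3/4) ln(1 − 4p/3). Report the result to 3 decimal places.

0.083

p = 58/740 ≈ 0.078378.
d = −(3/4) ln(1 − 4p/3) = −0.75 ln(1 − 0.104504) = −0.75 ln(0.895496)
  = −0.75 × (-0.110378) = 0.082784 substitutions/site.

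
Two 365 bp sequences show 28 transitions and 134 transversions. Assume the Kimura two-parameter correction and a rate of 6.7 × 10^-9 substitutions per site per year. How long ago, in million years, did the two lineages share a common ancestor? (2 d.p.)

52.15

P = 28/365 ≈ 0.076712 and Q = 134/365 ≈ 0.367123.
Under the Kimura two-parameter model, d = −½ ln(1 − 2P − Q) − ¼ ln(1 − 2Q).
1 − 2P − Q = 0.479453, giving −½ ln(0.479453) = 0.367555.
1 − 2Q = 0.265754, giving −¼ ln(0.265754) = 0.331296.
d = 0.367555 + 0.331296 = 0.698851.
Under a molecular clock d = 2μt, so t = d/(2μ) = 0.698851 / (2 × 6.7 × 10^-9) = 52.15 million years.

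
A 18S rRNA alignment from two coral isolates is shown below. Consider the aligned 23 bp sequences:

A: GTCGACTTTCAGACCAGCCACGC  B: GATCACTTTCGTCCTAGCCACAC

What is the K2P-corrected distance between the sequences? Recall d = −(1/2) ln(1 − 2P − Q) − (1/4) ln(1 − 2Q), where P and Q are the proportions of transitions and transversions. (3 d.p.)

0.476

Of 23 sites, 4 differences are transitions and 4 are transversions, so P = 4/23 ≈ 0.173913 and Q = 4/23 ≈ 0.173913.
Under the Kimura two-parameter model, d = −½ ln(1 − 2P − Q) − ¼ ln(1 − 2Q).
1 − 2P − Q = 0.478261, giving −½ ln(0.478261) = 0.368799.
1 − 2Q = 0.652174, giving −¼ ln(0.652174) = 0.106861.
d = 0.368799 + 0.106861 = 0.475660.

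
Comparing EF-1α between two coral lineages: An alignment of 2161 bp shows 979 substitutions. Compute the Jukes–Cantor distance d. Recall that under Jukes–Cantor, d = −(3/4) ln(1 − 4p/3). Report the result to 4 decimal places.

0.6948

p = 979/2161 ≈ 0.453031.
d = −(3/4) ln(1 − 4p/3) = −0.75 ln(1 − 0.604041) = −0.75 ln(0.395959)
  = −0.75 × (-0.926445) = 0.694834 substitutions/site.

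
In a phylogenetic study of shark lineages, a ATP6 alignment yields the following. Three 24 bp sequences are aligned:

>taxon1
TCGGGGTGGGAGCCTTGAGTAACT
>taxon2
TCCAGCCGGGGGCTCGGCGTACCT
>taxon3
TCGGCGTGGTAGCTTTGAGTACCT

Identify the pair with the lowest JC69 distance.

taxon1–taxon2: 10/24 differ, p = 0.417, d = 0.608.
taxon1–taxon3: 4/24 differ, p = 0.167, d = 0.188.
taxon2–taxon3: 10/24 differ, p = 0.417, d = 0.608.
The smallest distance is between taxon1 and taxon3.

taxon1 and taxon3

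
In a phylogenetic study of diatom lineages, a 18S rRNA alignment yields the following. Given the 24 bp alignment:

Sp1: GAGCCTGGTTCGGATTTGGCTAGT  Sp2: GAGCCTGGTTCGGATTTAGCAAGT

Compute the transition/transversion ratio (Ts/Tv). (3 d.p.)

Transitions are A↔G and C↔T; transversions are all other mismatches.
Transitions: 1. Transversions: 1.
R = 1/1 = 1.000.

1.000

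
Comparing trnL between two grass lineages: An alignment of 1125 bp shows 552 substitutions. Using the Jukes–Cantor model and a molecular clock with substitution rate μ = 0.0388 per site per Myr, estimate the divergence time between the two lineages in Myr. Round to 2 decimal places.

p = 552/1125 ≈ 0.490667.
d = −(3/4) ln(1 − 4p/3) = −0.75 ln(1 − 0.654223) = −0.75 ln(0.345777)
  = −0.75 × (-1.061961) = 0.796471 substitutions/site.
Under a molecular clock d = 2μt, so t = d/(2μ) = 0.796471 / (2 × 0.0388) = 10.26 Myr.

10.26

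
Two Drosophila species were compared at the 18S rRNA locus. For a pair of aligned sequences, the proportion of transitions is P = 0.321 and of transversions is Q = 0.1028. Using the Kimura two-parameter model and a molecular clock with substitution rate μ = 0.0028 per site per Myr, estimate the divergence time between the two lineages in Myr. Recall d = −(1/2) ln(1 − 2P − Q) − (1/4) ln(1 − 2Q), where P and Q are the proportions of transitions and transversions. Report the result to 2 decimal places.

132.21

Under the Kimura two-parameter model, d = −½ ln(1 − 2P − Q) − ¼ ln(1 − 2Q).
1 − 2P − Q = 0.2552, giving −½ ln(0.2552) = 0.682854.
1 − 2Q = 0.7944, giving −¼ ln(0.7944) = 0.057542.
d = 0.682854 + 0.057542 = 0.740396.
Under a molecular clock d = 2μt, so t = d/(2μ) = 0.740396 / (2 × 0.0028) = 132.21 Myr.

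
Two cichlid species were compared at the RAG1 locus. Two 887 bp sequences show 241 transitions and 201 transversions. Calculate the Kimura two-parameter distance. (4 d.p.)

P = 241/887 ≈ 0.271702 and Q = 201/887 ≈ 0.226607.
Under the Kimura two-parameter model, d = −½ ln(1 − 2P − Q) − ¼ ln(1 − 2Q).
1 − 2P − Q = 0.229989, giving −½ ln(0.229989) = 0.734862.
1 − 2Q = 0.546786, giving −¼ ln(0.546786) = 0.150924.
d = 0.734862 + 0.150924 = 0.885786.

0.8858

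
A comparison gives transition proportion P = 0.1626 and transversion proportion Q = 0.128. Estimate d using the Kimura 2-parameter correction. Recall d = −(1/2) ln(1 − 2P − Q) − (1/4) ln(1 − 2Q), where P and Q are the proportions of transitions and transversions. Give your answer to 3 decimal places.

Under the Kimura two-parameter model, d = −½ ln(1 − 2P − Q) − ¼ ln(1 − 2Q).
1 − 2P − Q = 0.5468, giving −½ ln(0.5468) = 0.301836.
1 − 2Q = 0.744, giving −¼ ln(0.744) = 0.073929.
d = 0.301836 + 0.073929 = 0.375765.

0.376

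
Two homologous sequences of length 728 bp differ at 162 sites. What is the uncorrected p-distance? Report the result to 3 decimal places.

0.223

p = 162/728 = 0.222527… ≈ 0.223 (to 3 d.p.).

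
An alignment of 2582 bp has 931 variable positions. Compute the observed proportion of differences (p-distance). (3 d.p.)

0.361

p = 931/2582 = 0.360573… ≈ 0.361 (to 3 d.p.).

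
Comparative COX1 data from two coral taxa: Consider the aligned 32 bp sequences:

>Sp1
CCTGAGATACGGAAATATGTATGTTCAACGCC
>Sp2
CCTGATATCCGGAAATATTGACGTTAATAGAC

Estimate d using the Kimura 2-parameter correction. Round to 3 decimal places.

0.361

Of 32 sites, 1 differences are transitions and 8 are transversions, so P = 1/32 = 0.03125 and Q = 8/32 = 0.25.
Under the Kimura two-parameter model, d = −½ ln(1 − 2P − Q) − ¼ ln(1 − 2Q).
1 − 2P − Q = 0.6875, giving −½ ln(0.6875) = 0.187347.
1 − 2Q = 0.5, giving −¼ ln(0.5) = 0.173287.
d = 0.187347 + 0.173287 = 0.360634.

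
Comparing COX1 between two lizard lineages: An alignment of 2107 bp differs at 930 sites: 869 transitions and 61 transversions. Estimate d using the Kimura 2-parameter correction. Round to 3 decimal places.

P = 869/2107 ≈ 0.412435 and Q = 61/2107 ≈ 0.028951.
Under the Kimura two-parameter model, d = −½ ln(1 − 2P − Q) − ¼ ln(1 − 2Q).
1 − 2P − Q = 0.146179, giving −½ ln(0.146179) = 0.961462.
1 − 2Q = 0.942098, giving −¼ ln(0.942098) = 0.014911.
d = 0.961462 + 0.014911 = 0.976373.

0.976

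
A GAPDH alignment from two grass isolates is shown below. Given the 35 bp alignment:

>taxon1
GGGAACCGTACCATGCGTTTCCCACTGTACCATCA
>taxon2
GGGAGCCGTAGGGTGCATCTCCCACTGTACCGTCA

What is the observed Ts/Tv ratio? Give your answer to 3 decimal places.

Transitions are A↔G and C↔T; transversions are all other mismatches.
Transitions: 5. Transversions: 2.
R = 5/2 = 2.500.

2.500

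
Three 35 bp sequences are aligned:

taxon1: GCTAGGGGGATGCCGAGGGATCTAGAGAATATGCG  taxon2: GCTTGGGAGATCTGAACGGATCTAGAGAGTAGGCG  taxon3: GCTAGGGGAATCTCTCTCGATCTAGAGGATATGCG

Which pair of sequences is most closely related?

taxon1 and taxon3

taxon1–taxon2: 9/35 differ, p = 0.257, d = 0.315.
taxon1–taxon3: 8/35 differ, p = 0.229, d = 0.273.
taxon2–taxon3: 11/35 differ, p = 0.314, d = 0.407.
The smallest distance is between taxon1 and taxon3.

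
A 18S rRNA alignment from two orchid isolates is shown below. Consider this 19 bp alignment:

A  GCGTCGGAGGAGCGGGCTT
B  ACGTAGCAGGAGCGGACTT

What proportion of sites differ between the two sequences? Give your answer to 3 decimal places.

0.211

The sequences differ at 4 of 19 positions (sites 1, 5, 7, 16).
p = 4/19 = 0.210526… ≈ 0.211 (to 3 d.p.).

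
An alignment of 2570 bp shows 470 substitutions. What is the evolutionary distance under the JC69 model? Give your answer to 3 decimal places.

p = 470/2570 ≈ 0.182879.
d = −(3/4) ln(1 − 4p/3) = −0.75 ln(1 − 0.243839) = −0.75 ln(0.756161)
  = −0.75 × (-0.279501) = 0.209626 substitutions/site.

0.210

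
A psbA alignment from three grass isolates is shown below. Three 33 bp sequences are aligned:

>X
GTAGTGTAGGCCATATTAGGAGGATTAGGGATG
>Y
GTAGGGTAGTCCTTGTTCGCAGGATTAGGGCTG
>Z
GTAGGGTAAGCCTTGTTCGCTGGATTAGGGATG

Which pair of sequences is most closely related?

Y and Z

X–Y: 7/33 differ, p = 0.212, d = 0.249.
X–Z: 7/33 differ, p = 0.212, d = 0.249.
Y–Z: 4/33 differ, p = 0.121, d = 0.132.
The smallest distance is between Y and Z.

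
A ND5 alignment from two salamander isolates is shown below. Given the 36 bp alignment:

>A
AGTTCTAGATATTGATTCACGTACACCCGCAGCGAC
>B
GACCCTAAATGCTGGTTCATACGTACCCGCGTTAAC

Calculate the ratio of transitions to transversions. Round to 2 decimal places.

Transitions are A↔G and C↔T; transversions are all other mismatches.
Transitions: 16. Transversions: 1.
R = 16/1 = 16.00.

16.00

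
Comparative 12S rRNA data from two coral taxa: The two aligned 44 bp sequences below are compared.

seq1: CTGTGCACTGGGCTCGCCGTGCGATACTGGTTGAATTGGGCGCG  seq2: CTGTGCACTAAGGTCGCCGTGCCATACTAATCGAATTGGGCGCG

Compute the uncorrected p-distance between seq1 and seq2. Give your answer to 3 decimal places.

0.159

The sequences differ at 7 of 44 positions (sites 10, 11, 13, 23, 29, 30, 32).
p = 7/44 = 0.159090… ≈ 0.159 (to 3 d.p.).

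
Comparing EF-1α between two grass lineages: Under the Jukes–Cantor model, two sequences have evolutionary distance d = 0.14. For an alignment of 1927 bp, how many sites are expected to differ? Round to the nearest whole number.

Invert JC69: p = (3/4)(1 − e^(−4d/3)) = 0.75 × (1 − e^(-0.186667)) = 0.75 × (1 − 0.829720) = 0.127710.
Expected differing sites = pL ≈ 0.127710 × 1927 = 246.09717 ≈ 246.

246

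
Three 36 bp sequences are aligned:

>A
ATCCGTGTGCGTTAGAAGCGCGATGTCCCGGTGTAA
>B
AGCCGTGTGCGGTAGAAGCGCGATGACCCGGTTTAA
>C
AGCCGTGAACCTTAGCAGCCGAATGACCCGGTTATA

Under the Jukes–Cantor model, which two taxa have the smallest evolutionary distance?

A–B: 4/36 differ, p = 0.111, d = 0.120.
A–C: 12/36 differ, p = 0.333, d = 0.441.
B–C: 10/36 differ, p = 0.278, d = 0.347.
The smallest distance is between A and B.

A and B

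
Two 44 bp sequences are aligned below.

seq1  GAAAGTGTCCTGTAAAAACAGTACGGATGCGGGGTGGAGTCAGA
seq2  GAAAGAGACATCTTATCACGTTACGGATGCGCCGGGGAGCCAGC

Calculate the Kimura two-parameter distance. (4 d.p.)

Of 44 sites, 2 differences are transitions and 12 are transversions, so P = 2/44 ≈ 0.045455 and Q = 12/44 ≈ 0.272727.
Under the Kimura two-parameter model, d = −½ ln(1 − 2P − Q) − ¼ ln(1 − 2Q).
1 − 2P − Q = 0.636363, giving −½ ln(0.636363) = 0.225993.
1 − 2Q = 0.454546, giving −¼ ln(0.454546) = 0.197114.
d = 0.225993 + 0.197114 = 0.423107.

0.4231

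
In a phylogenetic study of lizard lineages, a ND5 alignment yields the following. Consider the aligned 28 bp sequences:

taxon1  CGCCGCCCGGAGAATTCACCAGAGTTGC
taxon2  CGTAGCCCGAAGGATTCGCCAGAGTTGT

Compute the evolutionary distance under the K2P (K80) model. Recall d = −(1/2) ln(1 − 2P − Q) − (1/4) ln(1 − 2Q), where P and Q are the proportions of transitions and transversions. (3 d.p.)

Of 28 sites, 5 differences are transitions and 1 are transversions, so P = 5/28 ≈ 0.178571 and Q = 1/28 ≈ 0.035714.
Under the Kimura two-parameter model, d = −½ ln(1 − 2P − Q) − ¼ ln(1 − 2Q).
1 − 2P − Q = 0.607144, giving −½ ln(0.607144) = 0.249495.
1 − 2Q = 0.928572, giving −¼ ln(0.928572) = 0.018527.
d = 0.249495 + 0.018527 = 0.268022.

0.268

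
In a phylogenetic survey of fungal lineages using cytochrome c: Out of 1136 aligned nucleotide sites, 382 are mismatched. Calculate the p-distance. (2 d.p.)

0.34

p = 382/1136 = 0.336267… ≈ 0.34 (to 2 d.p.).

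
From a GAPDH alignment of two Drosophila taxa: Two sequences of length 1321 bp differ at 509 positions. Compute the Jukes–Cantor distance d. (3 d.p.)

p = 509/1321 ≈ 0.385314.
d = −(3/4) ln(1 − 4p/3) = −0.75 ln(1 − 0.513752) = −0.75 ln(0.486248)
  = −0.75 × (-0.721036) = 0.540777 substitutions/site.

0.541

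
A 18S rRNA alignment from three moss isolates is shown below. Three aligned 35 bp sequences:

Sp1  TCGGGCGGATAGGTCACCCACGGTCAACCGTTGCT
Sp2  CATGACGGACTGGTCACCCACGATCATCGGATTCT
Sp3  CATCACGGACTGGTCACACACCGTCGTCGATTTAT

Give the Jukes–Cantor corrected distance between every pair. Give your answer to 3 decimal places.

d(Sp1,Sp2) = 0.407, d(Sp1,Sp3) = 0.635, d(Sp2,Sp3) = 0.273

Sp1–Sp2: 11/35 sites differ → p ≈ 0.314286, d = −0.75 ln(1 − 0.419048) = 0.407315 ≈ 0.407.
Sp1–Sp3: 15/35 sites differ → p ≈ 0.428571, d = −0.75 ln(1 − 0.571428) = 0.635472 ≈ 0.635.
Sp2–Sp3: 8/35 sites differ → p ≈ 0.228571, d = −0.75 ln(1 − 0.304761) = 0.272625 ≈ 0.273.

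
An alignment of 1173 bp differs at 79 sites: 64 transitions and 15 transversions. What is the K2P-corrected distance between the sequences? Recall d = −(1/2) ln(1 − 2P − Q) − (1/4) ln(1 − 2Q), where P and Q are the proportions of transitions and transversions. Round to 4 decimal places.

P = 64/1173 ≈ 0.054561 and Q = 15/1173 ≈ 0.012788.
Under the Kimura two-parameter model, d = −½ ln(1 − 2P − Q) − ¼ ln(1 − 2Q).
1 − 2P − Q = 0.87809, giving −½ ln(0.87809) = 0.065003.
1 − 2Q = 0.974424, giving −¼ ln(0.974424) = 0.006477.
d = 0.065003 + 0.006477 = 0.071480.

0.0715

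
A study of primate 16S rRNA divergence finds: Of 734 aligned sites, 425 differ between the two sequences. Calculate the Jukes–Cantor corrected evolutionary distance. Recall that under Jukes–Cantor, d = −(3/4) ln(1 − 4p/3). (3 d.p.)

1.109

p = 425/734 ≈ 0.579019.
d = −(3/4) ln(1 − 4p/3) = −0.75 ln(1 − 0.772025) = −0.75 ln(0.227975)
  = −0.75 × (-1.478519) = 1.108889 substitutions/site.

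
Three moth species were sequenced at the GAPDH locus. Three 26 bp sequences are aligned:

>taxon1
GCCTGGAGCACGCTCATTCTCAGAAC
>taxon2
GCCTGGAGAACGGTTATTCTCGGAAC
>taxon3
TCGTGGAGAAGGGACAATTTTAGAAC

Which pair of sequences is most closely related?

taxon1 and taxon2

taxon1–taxon2: 4/26 differ, p = 0.154, d = 0.172.
taxon1–taxon3: 9/26 differ, p = 0.346, d = 0.464.
taxon2–taxon3: 9/26 differ, p = 0.346, d = 0.464.
The smallest distance is between taxon1 and taxon2.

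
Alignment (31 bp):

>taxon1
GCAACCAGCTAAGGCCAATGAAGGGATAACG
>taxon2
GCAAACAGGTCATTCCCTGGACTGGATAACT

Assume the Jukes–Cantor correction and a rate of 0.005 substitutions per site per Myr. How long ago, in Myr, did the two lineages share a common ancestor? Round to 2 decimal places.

The sequences differ at 11 of 31 sites, so p = 11/31 ≈ 0.354839.
d = −(3/4) ln(1 − 4p/3) = −0.75 ln(1 − 0.473119) = −0.75 ln(0.526881)
  = −0.75 × (-0.640781) = 0.480586 substitutions/site.
Under a molecular clock d = 2μt, so t = d/(2μ) = 0.480586 / (2 × 0.005) = 48.06 Myr.

48.06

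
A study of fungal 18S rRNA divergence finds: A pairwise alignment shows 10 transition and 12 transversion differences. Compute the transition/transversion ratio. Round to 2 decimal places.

R = 10/12 = 0.833333… ≈ 0.83 (to 2 d.p.).

0.83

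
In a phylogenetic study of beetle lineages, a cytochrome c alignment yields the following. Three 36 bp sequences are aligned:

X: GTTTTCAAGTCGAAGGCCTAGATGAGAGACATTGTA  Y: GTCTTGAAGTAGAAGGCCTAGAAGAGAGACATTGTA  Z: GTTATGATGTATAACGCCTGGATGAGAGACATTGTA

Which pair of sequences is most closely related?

X–Y: 4/36 differ, p = 0.111, d = 0.120.
X–Z: 7/36 differ, p = 0.194, d = 0.225.
Y–Z: 7/36 differ, p = 0.194, d = 0.225.
The smallest distance is between X and Y.

X and Y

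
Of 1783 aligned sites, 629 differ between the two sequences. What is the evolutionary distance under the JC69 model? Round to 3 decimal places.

p = 629/1783 ≈ 0.352776.
d = −(3/4) ln(1 − 4p/3) = −0.75 ln(1 − 0.470368) = −0.75 ln(0.529632)
  = −0.75 × (-0.635573) = 0.476680 substitutions/site.

0.477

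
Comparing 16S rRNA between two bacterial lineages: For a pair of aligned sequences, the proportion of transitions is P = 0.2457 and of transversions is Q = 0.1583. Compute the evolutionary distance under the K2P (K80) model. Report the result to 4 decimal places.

Under the Kimura two-parameter model, d = −½ ln(1 − 2P − Q) − ¼ ln(1 − 2Q).
1 − 2P − Q = 0.3503, giving −½ ln(0.3503) = 0.524483.
1 − 2Q = 0.6834, giving −¼ ln(0.6834) = 0.095169.
d = 0.524483 + 0.095169 = 0.619652.

0.6197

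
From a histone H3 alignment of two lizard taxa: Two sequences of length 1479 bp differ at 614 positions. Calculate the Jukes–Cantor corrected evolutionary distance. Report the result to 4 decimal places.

p = 614/1479 ≈ 0.415145.
d = −(3/4) ln(1 − 4p/3) = −0.75 ln(1 − 0.553527) = −0.75 ln(0.446473)
  = −0.75 × (-0.806376) = 0.604782 substitutions/site.

0.6048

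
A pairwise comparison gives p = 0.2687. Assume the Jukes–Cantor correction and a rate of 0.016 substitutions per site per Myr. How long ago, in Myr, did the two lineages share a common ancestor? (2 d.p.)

10.40

d = −(3/4) ln(1 − 4p/3) = −0.75 ln(1 − 0.358267) = −0.75 ln(0.641733)
  = −0.75 × (-0.443583) = 0.332687 substitutions/site.
Under a molecular clock d = 2μt, so t = d/(2μ) = 0.332687 / (2 × 0.016) = 10.40 Myr.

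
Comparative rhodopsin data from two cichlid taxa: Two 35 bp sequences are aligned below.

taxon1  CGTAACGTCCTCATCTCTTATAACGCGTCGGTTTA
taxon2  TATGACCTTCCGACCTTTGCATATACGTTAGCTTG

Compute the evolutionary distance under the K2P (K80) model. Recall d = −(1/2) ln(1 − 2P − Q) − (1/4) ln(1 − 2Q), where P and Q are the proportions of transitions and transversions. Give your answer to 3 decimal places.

Of 35 sites, 13 differences are transitions and 6 are transversions, so P = 13/35 ≈ 0.371429 and Q = 6/35 ≈ 0.171429.
Under the Kimura two-parameter model, d = −½ ln(1 − 2P − Q) − ¼ ln(1 − 2Q).
1 − 2P − Q = 0.085713, giving −½ ln(0.085713) = 1.228375.
1 − 2Q = 0.657142, giving −¼ ln(0.657142) = 0.104964.
d = 1.228375 + 0.104964 = 1.333339.

1.333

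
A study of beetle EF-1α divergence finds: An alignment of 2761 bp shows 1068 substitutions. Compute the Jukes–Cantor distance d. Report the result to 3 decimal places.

p = 1068/2761 ≈ 0.386816.
d = −(3/4) ln(1 − 4p/3) = −0.75 ln(1 − 0.515755) = −0.75 ln(0.484245)
  = −0.75 × (-0.725164) = 0.543873 substitutions/site.

0.544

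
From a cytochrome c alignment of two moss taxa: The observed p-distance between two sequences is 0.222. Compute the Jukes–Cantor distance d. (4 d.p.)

d = −(3/4) ln(1 − 4p/3) = −0.75 ln(1 − 0.296) = −0.75 ln(0.704)
  = −0.75 × (-0.350977) = 0.263233 substitutions/site.

0.2632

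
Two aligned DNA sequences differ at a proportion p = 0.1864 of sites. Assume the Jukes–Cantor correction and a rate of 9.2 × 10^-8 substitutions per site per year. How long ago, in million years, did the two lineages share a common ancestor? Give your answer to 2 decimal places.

1.16

d = −(3/4) ln(1 − 4p/3) = −0.75 ln(1 − 0.248533) = −0.75 ln(0.751467)
  = −0.75 × (-0.285728) = 0.214296 substitutions/site.
Under a molecular clock d = 2μt, so t = d/(2μ) = 0.214296 / (2 × 9.2 × 10^-8) = 1.16 million years.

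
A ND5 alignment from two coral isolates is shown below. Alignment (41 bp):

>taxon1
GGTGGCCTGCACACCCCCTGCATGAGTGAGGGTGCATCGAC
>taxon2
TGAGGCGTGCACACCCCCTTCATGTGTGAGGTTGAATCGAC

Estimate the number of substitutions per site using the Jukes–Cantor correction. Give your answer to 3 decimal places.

The sequences differ at 7 of 41 sites (1, 3, 7, 20, 25, 32, 35), so p = 7/41 ≈ 0.170732.
d = −(3/4) ln(1 − 4p/3) = −0.75 ln(1 − 0.227643) = −0.75 ln(0.772357)
  = −0.75 × (-0.258308) = 0.193731 substitutions/site.

0.194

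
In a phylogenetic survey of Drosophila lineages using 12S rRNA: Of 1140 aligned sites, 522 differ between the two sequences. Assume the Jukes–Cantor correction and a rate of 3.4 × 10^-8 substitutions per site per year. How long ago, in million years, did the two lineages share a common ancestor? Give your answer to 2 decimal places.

p = 522/1140 ≈ 0.457895.
d = −(3/4) ln(1 − 4p/3) = −0.75 ln(1 − 0.610527) = −0.75 ln(0.389473)
  = −0.75 × (-0.942961) = 0.707221 substitutions/site.
Under a molecular clock d = 2μt, so t = d/(2μ) = 0.707221 / (2 × 3.4 × 10^-8) = 10.40 million years.

10.40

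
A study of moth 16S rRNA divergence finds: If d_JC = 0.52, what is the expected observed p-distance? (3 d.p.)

0.375

p = (3/4)(1 − e^(−4d/3)) = 0.75 × (1 − e^(-0.693333)) = 0.75 × (1 − 0.499907) = 0.375070.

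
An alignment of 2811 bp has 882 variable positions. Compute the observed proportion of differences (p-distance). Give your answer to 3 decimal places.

p = 882/2811 = 0.313767… ≈ 0.314 (to 3 d.p.).

0.314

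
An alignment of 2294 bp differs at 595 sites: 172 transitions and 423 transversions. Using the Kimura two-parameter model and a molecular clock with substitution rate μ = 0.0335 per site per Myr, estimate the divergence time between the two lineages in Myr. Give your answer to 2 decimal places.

4.75

P = 172/2294 ≈ 0.074978 and Q = 423/2294 ≈ 0.184394.
Under the Kimura two-parameter model, d = −½ ln(1 − 2P − Q) − ¼ ln(1 − 2Q).
1 − 2P − Q = 0.66565, giving −½ ln(0.66565) = 0.203496.
1 − 2Q = 0.631212, giving −¼ ln(0.631212) = 0.115028.
d = 0.203496 + 0.115028 = 0.318524.
Under a molecular clock d = 2μt, so t = d/(2μ) = 0.318524 / (2 × 0.0335) = 4.75 Myr.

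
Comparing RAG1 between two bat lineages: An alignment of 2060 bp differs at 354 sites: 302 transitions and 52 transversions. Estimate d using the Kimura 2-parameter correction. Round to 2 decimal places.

P = 302/2060 ≈ 0.146602 and Q = 52/2060 ≈ 0.025243.
Under the Kimura two-parameter model, d = −½ ln(1 − 2P − Q) − ¼ ln(1 − 2Q).
1 − 2P − Q = 0.681553, giving −½ ln(0.681553) = 0.191691.
1 − 2Q = 0.949514, giving −¼ ln(0.949514) = 0.012951.
d = 0.191691 + 0.012951 = 0.204642.

0.20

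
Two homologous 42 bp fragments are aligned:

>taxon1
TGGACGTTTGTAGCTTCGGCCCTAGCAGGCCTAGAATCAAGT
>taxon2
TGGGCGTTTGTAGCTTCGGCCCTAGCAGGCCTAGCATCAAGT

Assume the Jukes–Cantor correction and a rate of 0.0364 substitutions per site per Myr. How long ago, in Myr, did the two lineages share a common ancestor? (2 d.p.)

0.68

The sequences differ at 2 of 42 sites (4, 35), so p = 2/42 ≈ 0.047619.
d = −(3/4) ln(1 − 4p/3) = −0.75 ln(1 − 0.063492) = −0.75 ln(0.936508)
  = −0.75 × (-0.065597) = 0.049198 substitutions/site.
Under a molecular clock d = 2μt, so t = d/(2μ) = 0.049198 / (2 × 0.0364) = 0.68 Myr.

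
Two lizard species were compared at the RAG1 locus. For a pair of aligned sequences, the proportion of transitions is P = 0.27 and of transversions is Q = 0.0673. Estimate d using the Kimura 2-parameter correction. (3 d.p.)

Under the Kimura two-parameter model, d = −½ ln(1 − 2P − Q) − ¼ ln(1 − 2Q).
1 − 2P − Q = 0.3927, giving −½ ln(0.3927) = 0.467355.
1 − 2Q = 0.8654, giving −¼ ln(0.8654) = 0.036141.
d = 0.467355 + 0.036141 = 0.503496.

0.503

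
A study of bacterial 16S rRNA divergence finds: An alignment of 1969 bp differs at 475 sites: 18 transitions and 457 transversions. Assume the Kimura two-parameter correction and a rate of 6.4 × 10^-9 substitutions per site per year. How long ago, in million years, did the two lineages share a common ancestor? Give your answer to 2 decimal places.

23.44

P = 18/1969 ≈ 0.009142 and Q = 457/1969 ≈ 0.232098.
Under the Kimura two-parameter model, d = −½ ln(1 − 2P − Q) − ¼ ln(1 − 2Q).
1 − 2P − Q = 0.749618, giving −½ ln(0.749618) = 0.144096.
1 − 2Q = 0.535804, giving −¼ ln(0.535804) = 0.155997.
d = 0.144096 + 0.155997 = 0.300093.
Under a molecular clock d = 2μt, so t = d/(2μ) = 0.300093 / (2 × 6.4 × 10^-9) = 23.44 million years.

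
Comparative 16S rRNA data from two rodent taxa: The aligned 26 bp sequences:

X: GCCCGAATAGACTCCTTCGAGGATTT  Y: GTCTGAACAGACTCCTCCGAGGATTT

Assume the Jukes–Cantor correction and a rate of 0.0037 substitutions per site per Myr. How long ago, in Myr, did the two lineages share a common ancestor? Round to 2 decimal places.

23.27

The sequences differ at 4 of 26 sites (2, 4, 8, 17), so p = 4/26 ≈ 0.153846.
d = −(3/4) ln(1 − 4p/3) = −0.75 ln(1 − 0.205128) = −0.75 ln(0.794872)
  = −0.75 × (-0.229574) = 0.172181 substitutions/site.
Under a molecular clock d = 2μt, so t = d/(2μ) = 0.172181 / (2 × 0.0037) = 23.27 Myr.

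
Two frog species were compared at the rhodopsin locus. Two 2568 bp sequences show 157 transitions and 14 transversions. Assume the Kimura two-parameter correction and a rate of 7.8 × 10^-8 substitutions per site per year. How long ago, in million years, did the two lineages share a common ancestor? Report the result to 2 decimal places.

0.46

P = 157/2568 ≈ 0.061137 and Q = 14/2568 ≈ 0.005452.
Under the Kimura two-parameter model, d = −½ ln(1 − 2P − Q) − ¼ ln(1 − 2Q).
1 − 2P − Q = 0.872274, giving −½ ln(0.872274) = 0.068326.
1 − 2Q = 0.989096, giving −¼ ln(0.989096) = 0.002741.
d = 0.068326 + 0.002741 = 0.071067.
Under a molecular clock d = 2μt, so t = d/(2μ) = 0.071067 / (2 × 7.8 × 10^-8) = 0.46 million years.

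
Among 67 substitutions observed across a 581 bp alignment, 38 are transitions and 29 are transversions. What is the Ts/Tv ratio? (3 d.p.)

R = 38/29 = 1.310344… ≈ 1.310 (to 3 d.p.).

1.310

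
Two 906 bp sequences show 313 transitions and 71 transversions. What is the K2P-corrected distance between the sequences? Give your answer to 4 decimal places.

0.7760

P = 313/906 ≈ 0.345475 and Q = 71/906 ≈ 0.078366.
Under the Kimura two-parameter model, d = −½ ln(1 − 2P − Q) − ¼ ln(1 − 2Q).
1 − 2P − Q = 0.230684, giving −½ ln(0.230684) = 0.733353.
1 − 2Q = 0.843268, giving −¼ ln(0.843268) = 0.042618.
d = 0.733353 + 0.042618 = 0.775971.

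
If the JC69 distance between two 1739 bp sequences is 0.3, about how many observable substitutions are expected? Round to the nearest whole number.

430

Invert JC69: p = (3/4)(1 − e^(−4d/3)) = 0.75 × (1 − e^(-0.4)) = 0.75 × (1 − 0.670320) = 0.247260.
Expected differing sites = pL ≈ 0.247260 × 1739 = 429.98514 ≈ 430.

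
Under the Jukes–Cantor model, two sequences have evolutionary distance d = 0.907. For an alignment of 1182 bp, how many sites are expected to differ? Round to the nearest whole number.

622

Invert JC69: p = (3/4)(1 − e^(−4d/3)) = 0.75 × (1 − e^(-1.209333)) = 0.75 × (1 − 0.298396) = 0.526203.
Expected differing sites = pL ≈ 0.526203 × 1182 = 621.971946 ≈ 622.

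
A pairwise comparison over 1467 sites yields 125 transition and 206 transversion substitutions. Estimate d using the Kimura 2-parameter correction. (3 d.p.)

0.269

P = 125/1467 ≈ 0.085208 and Q = 206/1467 ≈ 0.140423.
Under the Kimura two-parameter model, d = −½ ln(1 − 2P − Q) − ¼ ln(1 − 2Q).
1 − 2P − Q = 0.689161, giving −½ ln(0.689161) = 0.186140.
1 − 2Q = 0.719154, giving −¼ ln(0.719154) = 0.082420.
d = 0.186140 + 0.082420 = 0.268560.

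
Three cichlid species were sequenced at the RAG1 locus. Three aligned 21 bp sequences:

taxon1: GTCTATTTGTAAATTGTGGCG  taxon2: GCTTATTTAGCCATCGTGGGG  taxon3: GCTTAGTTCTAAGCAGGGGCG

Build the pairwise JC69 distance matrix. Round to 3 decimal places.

taxon1–taxon2: 8/21 sites differ → p ≈ 0.380952, d = −0.75 ln(1 − 0.507936) = 0.531860 ≈ 0.532.
taxon1–taxon3: 8/21 sites differ → p ≈ 0.380952, d = −0.75 ln(1 − 0.507936) = 0.531860 ≈ 0.532.
taxon2–taxon3: 10/21 sites differ → p ≈ 0.47619, d = −0.75 ln(1 − 0.63492) = 0.755729 ≈ 0.756.

d(taxon1,taxon2) = 0.532, d(taxon1,taxon3) = 0.532, d(taxon2,taxon3) = 0.756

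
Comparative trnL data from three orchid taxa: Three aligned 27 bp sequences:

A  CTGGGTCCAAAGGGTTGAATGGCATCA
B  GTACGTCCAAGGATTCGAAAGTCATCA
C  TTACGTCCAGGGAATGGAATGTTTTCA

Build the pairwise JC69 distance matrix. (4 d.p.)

A–B: 9/27 sites differ → p ≈ 0.333333, d = −0.75 ln(1 − 0.444444) = 0.440839 ≈ 0.4408.
A–C: 11/27 sites differ → p ≈ 0.407407, d = −0.75 ln(1 − 0.543209) = 0.587647 ≈ 0.5876.
B–C: 7/27 sites differ → p ≈ 0.259259, d = −0.75 ln(1 − 0.345679) = 0.318118 ≈ 0.3181.

d(A,B) = 0.4408, d(A,C) = 0.5876, d(B,C) = 0.3181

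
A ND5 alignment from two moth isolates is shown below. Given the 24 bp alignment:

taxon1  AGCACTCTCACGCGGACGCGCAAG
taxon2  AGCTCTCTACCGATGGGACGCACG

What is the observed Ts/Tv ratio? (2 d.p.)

Transitions are A↔G and C↔T; transversions are all other mismatches.
Transitions: 2. Transversions: 7.
R = 2/7 = 0.285714… ≈ 0.29 (to 2 d.p.).

0.29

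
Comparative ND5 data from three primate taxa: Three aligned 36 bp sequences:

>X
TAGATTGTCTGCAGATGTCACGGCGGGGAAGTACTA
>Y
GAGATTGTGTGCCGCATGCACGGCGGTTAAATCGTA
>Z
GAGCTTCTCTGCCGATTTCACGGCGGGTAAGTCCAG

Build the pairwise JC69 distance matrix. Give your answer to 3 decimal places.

d(X,Y) = 0.441, d(X,Z) = 0.304, d(Y,Z) = 0.392

X–Y: 12/36 sites differ → p ≈ 0.333333, d = −0.75 ln(1 − 0.444444) = 0.440839 ≈ 0.441.
X–Z: 9/36 sites differ → p = 0.25, d = −0.75 ln(1 − 0.333333) = 0.304098 ≈ 0.304.
Y–Z: 11/36 sites differ → p ≈ 0.305556, d = −0.75 ln(1 − 0.407408) = 0.392437 ≈ 0.392.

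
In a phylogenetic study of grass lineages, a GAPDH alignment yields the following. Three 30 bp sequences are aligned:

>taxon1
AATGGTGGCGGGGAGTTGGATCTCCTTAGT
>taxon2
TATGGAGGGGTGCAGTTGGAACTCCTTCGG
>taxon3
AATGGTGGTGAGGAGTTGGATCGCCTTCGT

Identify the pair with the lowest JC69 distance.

taxon1 and taxon3

taxon1–taxon2: 8/30 differ, p = 0.267, d = 0.330.
taxon1–taxon3: 4/30 differ, p = 0.133, d = 0.147.
taxon2–taxon3: 8/30 differ, p = 0.267, d = 0.330.
The smallest distance is between taxon1 and taxon3.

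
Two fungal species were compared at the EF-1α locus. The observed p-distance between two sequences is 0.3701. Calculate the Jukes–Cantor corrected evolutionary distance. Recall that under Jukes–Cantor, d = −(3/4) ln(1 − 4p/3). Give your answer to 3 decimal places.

0.510

d = −(3/4) ln(1 − 4p/3) = −0.75 ln(1 − 0.493467) = −0.75 ln(0.506533)
  = −0.75 × (-0.680166) = 0.510125 substitutions/site.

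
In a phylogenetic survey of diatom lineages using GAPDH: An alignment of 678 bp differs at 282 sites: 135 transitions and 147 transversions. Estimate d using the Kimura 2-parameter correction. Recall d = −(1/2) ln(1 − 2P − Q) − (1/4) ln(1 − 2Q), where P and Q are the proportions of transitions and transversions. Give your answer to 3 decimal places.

0.619

P = 135/678 ≈ 0.199115 and Q = 147/678 ≈ 0.216814.
Under the Kimura two-parameter model, d = −½ ln(1 − 2P − Q) − ¼ ln(1 − 2Q).
1 − 2P − Q = 0.384956, giving −½ ln(0.384956) = 0.477313.
1 − 2Q = 0.566372, giving −¼ ln(0.566372) = 0.142126.
d = 0.477313 + 0.142126 = 0.619439.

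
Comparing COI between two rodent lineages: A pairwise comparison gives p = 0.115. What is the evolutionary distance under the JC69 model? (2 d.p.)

d = −(3/4) ln(1 − 4p/3) = −0.75 ln(1 − 0.153333) = −0.75 ln(0.846667)
  = −0.75 × (-0.166448) = 0.124836 substitutions/site.

0.12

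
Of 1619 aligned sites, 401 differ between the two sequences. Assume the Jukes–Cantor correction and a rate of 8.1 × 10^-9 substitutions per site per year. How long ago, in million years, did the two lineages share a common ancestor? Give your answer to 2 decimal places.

18.56

p = 401/1619 ≈ 0.247684.
d = −(3/4) ln(1 − 4p/3) = −0.75 ln(1 − 0.330245) = −0.75 ln(0.669755)
  = −0.75 × (-0.400843) = 0.300632 substitutions/site.
Under a molecular clock d = 2μt, so t = d/(2μ) = 0.300632 / (2 × 8.1 × 10^-9) = 18.56 million years.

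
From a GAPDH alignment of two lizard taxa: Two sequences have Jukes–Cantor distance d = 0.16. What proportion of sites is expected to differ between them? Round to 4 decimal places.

p = (3/4)(1 − e^(−4d/3)) = 0.75 × (1 − e^(-0.213333)) = 0.75 × (1 − 0.807887) = 0.144085.

0.1441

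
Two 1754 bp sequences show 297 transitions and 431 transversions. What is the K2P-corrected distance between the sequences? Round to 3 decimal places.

0.608

P = 297/1754 ≈ 0.169327 and Q = 431/1754 ≈ 0.245724.
Under the Kimura two-parameter model, d = −½ ln(1 − 2P − Q) − ¼ ln(1 − 2Q).
1 − 2P − Q = 0.415622, giving −½ ln(0.415622) = 0.438990.
1 − 2Q = 0.508552, giving −¼ ln(0.508552) = 0.169047.
d = 0.438990 + 0.169047 = 0.608037.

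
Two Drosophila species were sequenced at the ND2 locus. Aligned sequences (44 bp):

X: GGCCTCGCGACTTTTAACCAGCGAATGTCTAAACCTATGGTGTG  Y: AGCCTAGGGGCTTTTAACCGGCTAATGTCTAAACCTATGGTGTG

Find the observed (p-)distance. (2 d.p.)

The sequences differ at 6 of 44 positions (sites 1, 6, 8, 10, 20, 23).
p = 6/44 = 0.136363… ≈ 0.14 (to 2 d.p.).

0.14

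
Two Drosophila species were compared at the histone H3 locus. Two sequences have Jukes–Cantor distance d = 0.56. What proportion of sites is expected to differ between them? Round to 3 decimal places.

p = (3/4)(1 − e^(−4d/3)) = 0.75 × (1 − e^(-0.746667)) = 0.75 × (1 − 0.473944) = 0.394542.

0.395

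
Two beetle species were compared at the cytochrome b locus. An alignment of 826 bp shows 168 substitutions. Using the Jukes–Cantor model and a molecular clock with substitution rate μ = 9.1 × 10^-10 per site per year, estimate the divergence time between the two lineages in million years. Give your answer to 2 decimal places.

p = 168/826 ≈ 0.20339.
d = −(3/4) ln(1 − 4p/3) = −0.75 ln(1 − 0.271187) = −0.75 ln(0.728813)
  = −0.75 × (-0.316338) = 0.237254 substitutions/site.
Under a molecular clock d = 2μt, so t = d/(2μ) = 0.237254 / (2 × 9.1 × 10^-10) = 130.36 million years.

130.36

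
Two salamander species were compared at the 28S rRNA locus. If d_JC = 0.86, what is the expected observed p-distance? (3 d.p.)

0.512

p = (3/4)(1 − e^(−4d/3)) = 0.75 × (1 − e^(-1.146667)) = 0.75 × (1 − 0.317694) = 0.511730.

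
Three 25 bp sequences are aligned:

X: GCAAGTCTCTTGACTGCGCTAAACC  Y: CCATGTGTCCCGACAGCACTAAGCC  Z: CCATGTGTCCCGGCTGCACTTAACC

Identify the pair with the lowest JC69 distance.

X–Y: 8/25 differ, p = 0.320, d = 0.417.
X–Z: 8/25 differ, p = 0.320, d = 0.417.
Y–Z: 4/25 differ, p = 0.160, d = 0.180.
The smallest distance is between Y and Z.

Y and Z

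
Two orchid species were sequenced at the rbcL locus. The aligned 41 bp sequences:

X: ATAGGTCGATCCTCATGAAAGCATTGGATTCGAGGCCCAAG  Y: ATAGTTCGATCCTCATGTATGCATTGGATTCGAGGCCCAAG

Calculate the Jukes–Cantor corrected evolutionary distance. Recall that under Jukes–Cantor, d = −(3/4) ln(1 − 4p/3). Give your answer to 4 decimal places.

0.0770

The sequences differ at 3 of 41 sites (5, 18, 20), so p = 3/41 ≈ 0.073171.
d = −(3/4) ln(1 − 4p/3) = −0.75 ln(1 − 0.097561) = −0.75 ln(0.902439)
  = −0.75 × (-0.102654) = 0.076991 substitutions/site.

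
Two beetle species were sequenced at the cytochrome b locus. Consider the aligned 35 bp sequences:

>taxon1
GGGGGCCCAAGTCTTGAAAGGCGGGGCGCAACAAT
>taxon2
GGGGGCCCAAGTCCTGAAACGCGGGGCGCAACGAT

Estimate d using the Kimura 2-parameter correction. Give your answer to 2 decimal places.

Of 35 sites, 2 differences are transitions and 1 are transversions, so P = 2/35 ≈ 0.057143 and Q = 1/35 ≈ 0.028571.
Under the Kimura two-parameter model, d = −½ ln(1 − 2P − Q) − ¼ ln(1 − 2Q).
1 − 2P − Q = 0.857143, giving −½ ln(0.857143) = 0.077075.
1 − 2Q = 0.942858, giving −¼ ln(0.942858) = 0.014710.
d = 0.077075 + 0.014710 = 0.091785.

0.09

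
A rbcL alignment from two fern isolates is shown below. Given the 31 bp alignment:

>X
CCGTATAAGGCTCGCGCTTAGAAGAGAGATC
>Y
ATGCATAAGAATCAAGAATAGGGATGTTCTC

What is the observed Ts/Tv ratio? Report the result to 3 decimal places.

0.778

Transitions are A↔G and C↔T; transversions are all other mismatches.
Transitions: 7. Transversions: 9.
R = 7/9 = 0.777777… ≈ 0.778 (to 3 d.p.).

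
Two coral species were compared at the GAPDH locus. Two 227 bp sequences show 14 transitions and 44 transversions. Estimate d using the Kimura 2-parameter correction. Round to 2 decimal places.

P = 14/227 ≈ 0.061674 and Q = 44/227 ≈ 0.193833.
Under the Kimura two-parameter model, d = −½ ln(1 − 2P − Q) − ¼ ln(1 − 2Q).
1 − 2P − Q = 0.682819, giving −½ ln(0.682819) = 0.190763.
1 − 2Q = 0.612334, giving −¼ ln(0.612334) = 0.122619.
d = 0.190763 + 0.122619 = 0.313382.

0.31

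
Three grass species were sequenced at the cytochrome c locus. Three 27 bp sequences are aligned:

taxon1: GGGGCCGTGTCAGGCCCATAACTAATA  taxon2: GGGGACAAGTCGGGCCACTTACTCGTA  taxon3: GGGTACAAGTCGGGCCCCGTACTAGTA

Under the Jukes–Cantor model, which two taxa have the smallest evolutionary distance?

taxon2 and taxon3

taxon1–taxon2: 9/27 differ, p = 0.333, d = 0.441.
taxon1–taxon3: 9/27 differ, p = 0.333, d = 0.441.
taxon2–taxon3: 4/27 differ, p = 0.148, d = 0.165.
The smallest distance is between taxon2 and taxon3.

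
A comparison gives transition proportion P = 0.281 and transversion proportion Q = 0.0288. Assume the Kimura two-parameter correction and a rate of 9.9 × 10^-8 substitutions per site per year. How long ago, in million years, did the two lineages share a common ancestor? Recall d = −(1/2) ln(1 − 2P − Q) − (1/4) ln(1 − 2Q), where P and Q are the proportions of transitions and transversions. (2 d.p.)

Under the Kimura two-parameter model, d = −½ ln(1 − 2P − Q) − ¼ ln(1 − 2Q).
1 − 2P − Q = 0.4092, giving −½ ln(0.4092) = 0.446776.
1 − 2Q = 0.9424, giving −¼ ln(0.9424) = 0.014831.
d = 0.446776 + 0.014831 = 0.461607.
Under a molecular clock d = 2μt, so t = d/(2μ) = 0.461607 / (2 × 9.9 × 10^-8) = 2.33 million years.

2.33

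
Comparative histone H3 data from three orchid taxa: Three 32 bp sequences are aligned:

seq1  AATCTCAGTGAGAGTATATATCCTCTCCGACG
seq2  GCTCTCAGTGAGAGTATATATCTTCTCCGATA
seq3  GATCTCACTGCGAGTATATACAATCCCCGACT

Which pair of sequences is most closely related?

seq1 and seq2

seq1–seq2: 5/32 differ, p = 0.156, d = 0.175.
seq1–seq3: 8/32 differ, p = 0.250, d = 0.304.
seq2–seq3: 9/32 differ, p = 0.281, d = 0.353.
The smallest distance is between seq1 and seq2.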